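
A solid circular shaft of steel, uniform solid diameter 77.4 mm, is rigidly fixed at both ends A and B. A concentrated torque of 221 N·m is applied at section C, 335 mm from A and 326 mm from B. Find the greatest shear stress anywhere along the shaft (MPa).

1.23 MPa

With uniform GJ and both ends fixed, compatibility θ_AC = θ_CB gives T_A·a = T_B·b, together with T_A + T_B = T₀.
T_A = T₀·b/(a+b) = 221.0·326/661.0 = 109.0 N·m; T_B = 112.0 N·m.
τ in each portion: τ_AC = 1.20×10^6 Pa, τ_CB = 1.23×10^6 Pa; maximum is in CB.
τ_max = T_CB·r/J = 112.0·0.0387/3.52×10^-6 = 1.230×10^6 Pa.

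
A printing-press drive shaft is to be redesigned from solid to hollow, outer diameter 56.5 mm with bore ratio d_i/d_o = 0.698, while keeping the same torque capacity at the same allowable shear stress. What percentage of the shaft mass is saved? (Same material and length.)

38.6 %

Equal τ_max and T ⇒ the solid shaft needs d_s³ = d_o³(1−k⁴), so d_s = 56.5·(1−0.698⁴)^(1/3) = 51.62 mm.
Area ratio A_h/A_s = d_o²(1−k²)/d_s² = (1−k²)/(1−k⁴)^(2/3) = 0.6143.
Mass saving = 1 − 0.6143 = 38.6 %.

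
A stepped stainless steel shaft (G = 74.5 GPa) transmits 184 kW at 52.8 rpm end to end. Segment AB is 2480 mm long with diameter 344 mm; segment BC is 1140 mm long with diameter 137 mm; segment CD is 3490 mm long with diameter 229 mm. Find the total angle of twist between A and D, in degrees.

ω = 2π·52.8/60 = 5.529 rad/s, so T = P/ω = 184×10³ / 5.529 = 33280 N·m.
J_AB = π(0.344)⁴/32 = 1.37×10^-3 m⁴; J_BC = π(0.137)⁴/32 = 3.46×10^-5 m⁴; J_CD = π(0.229)⁴/32 = 2.70×10^-4 m⁴.
θ = (T/G)·Σ L_i/J_i = (33280/74.5×10⁹)·(2.48/1.37×10^-3 + 1.14/3.46×10^-5 + 3.49/2.70×10^-4) = 0.02130 rad.

1.22°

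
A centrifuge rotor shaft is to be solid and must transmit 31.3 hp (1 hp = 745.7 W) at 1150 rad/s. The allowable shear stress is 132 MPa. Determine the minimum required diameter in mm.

ω = 1150 rad/s, so T = P/ω = 31.3×745.7 / 1150 = 20.30 N·m.
For a solid shaft τ_max = 16T/(πd³), so d = (16T/(π τ_allow))^(1/3) = (16·20.30/(π·1.32×10^8))^(1/3) = 0.009217 m.

9.22 mm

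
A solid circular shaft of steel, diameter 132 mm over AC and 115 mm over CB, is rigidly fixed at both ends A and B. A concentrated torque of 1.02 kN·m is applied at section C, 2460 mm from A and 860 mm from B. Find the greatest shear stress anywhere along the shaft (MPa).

Compatibility: T_A·a/J_AC = T_B·b/J_CB with T_A + T_B = T₀.
J_AC = 2.98×10^-5 m⁴, J_CB = 1.72×10^-5 m⁴, so T_A = T₀·(J_AC/a)/((J_AC/a)+(J_CB/b)) = 385.2 N·m, T_B = 634.8 N·m.
τ in each portion: τ_AC = 8.53×10^5 Pa, τ_CB = 2.13×10^6 Pa; maximum is in CB.
τ_max = T_CB·r/J = 634.8·0.0575/1.72×10^-5 = 2.126×10^6 Pa.

2.13 MPa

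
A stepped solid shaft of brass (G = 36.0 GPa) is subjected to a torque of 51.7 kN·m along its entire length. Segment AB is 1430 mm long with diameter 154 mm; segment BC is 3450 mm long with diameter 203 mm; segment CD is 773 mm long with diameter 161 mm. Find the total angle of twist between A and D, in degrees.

4.80°

J_AB = π(0.154)⁴/32 = 5.52×10^-5 m⁴; J_BC = π(0.203)⁴/32 = 1.67×10^-4 m⁴; J_CD = π(0.161)⁴/32 = 6.60×10^-5 m⁴.
θ = (T/G)·Σ L_i/J_i = (51700/36.0×10⁹)·(1.43/5.52×10^-5 + 3.45/1.67×10^-4 + 0.773/6.60×10^-5) = 0.08374 rad.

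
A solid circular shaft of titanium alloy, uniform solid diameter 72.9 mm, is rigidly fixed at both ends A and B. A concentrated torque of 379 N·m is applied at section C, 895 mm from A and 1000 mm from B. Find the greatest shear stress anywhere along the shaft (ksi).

With uniform GJ and both ends fixed, compatibility θ_AC = θ_CB gives T_A·a = T_B·b, together with T_A + T_B = T₀.
T_A = T₀·b/(a+b) = 379.0·1000/1895 = 200.0 N·m; T_B = 179.0 N·m.
τ in each portion: τ_AC = 2.63×10^6 Pa, τ_CB = 2.35×10^6 Pa; maximum is in AC.
τ_max = T_AC·r/J = 200.0·0.0365/2.77×10^-6 = 2.629×10^6 Pa.

0.381 ksi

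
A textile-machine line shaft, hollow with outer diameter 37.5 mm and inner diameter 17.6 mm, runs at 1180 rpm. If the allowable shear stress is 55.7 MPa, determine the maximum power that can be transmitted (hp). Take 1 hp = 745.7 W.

90.9 hp

J = π(d_o⁴ − d_i⁴)/32 = π(0.0375⁴ − 0.0176⁴)/32 = 1.847×10^-7 m⁴.
T_max = τ_allow·J/r = 5.57×10^7 × 1.847×10^-7 / 0.0187 = 548.8 N·m.
ω = 2π·1180/60 = 123.6 rad/s, so P_max = T_max·ω = 6.781×10^4 W.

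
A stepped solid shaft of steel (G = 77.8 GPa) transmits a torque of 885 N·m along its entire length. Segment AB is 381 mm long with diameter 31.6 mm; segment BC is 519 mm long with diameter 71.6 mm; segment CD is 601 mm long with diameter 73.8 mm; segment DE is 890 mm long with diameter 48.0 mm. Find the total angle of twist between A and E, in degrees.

3.92°

J_AB = π(0.0316)⁴/32 = 9.79×10^-8 m⁴; J_BC = π(0.0716)⁴/32 = 2.58×10^-6 m⁴; J_CD = π(0.0738)⁴/32 = 2.91×10^-6 m⁴; J_DE = π(0.0480)⁴/32 = 5.21×10^-7 m⁴.
θ = (T/G)·Σ L_i/J_i = (885.0/77.8×10⁹)·(0.381/9.79×10^-8 + 0.519/2.58×10^-6 + 0.601/2.91×10^-6 + 0.890/5.21×10^-7) = 0.06834 rad.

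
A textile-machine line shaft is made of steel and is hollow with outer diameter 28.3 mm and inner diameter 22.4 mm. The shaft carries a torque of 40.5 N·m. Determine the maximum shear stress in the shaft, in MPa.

15.0 MPa

J = π(d_o⁴ − d_i⁴)/32 = π(0.0283⁴ − 0.0224⁴)/32 = 3.825×10^-8 m⁴.
τ_max = T·r/J = 40.50 × 0.0142 / 3.825×10^-8 = 1.498×10^7 Pa.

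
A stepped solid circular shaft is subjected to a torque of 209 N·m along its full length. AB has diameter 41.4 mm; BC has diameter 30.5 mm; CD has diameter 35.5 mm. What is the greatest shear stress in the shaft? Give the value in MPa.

37.5 MPa

Under the same torque, τ_max = 16T/(πd³) is largest where d is smallest — segment BC (d = 30.5 mm).
τ_max = 16·209.0/(π·(0.0305)³) = 3.752×10^7 Pa.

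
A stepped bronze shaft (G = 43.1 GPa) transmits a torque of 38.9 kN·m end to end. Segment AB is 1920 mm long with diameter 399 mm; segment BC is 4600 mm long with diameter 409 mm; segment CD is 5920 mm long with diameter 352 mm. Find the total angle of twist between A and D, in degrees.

J_AB = π(0.399)⁴/32 = 2.49×10^-3 m⁴; J_BC = π(0.409)⁴/32 = 2.75×10^-3 m⁴; J_CD = π(0.352)⁴/32 = 1.51×10^-3 m⁴.
θ = (T/G)·Σ L_i/J_i = (38900/43.1×10⁹)·(1.92/2.49×10^-3 + 4.60/2.75×10^-3 + 5.92/1.51×10^-3) = 5.753×10^-3 rad.

0.330°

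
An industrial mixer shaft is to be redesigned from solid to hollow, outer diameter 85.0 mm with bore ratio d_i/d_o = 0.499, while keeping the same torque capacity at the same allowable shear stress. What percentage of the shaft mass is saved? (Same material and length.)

Equal τ_max and T ⇒ the solid shaft needs d_s³ = d_o³(1−k⁴), so d_s = 85.0·(1−0.499⁴)^(1/3) = 83.21 mm.
Area ratio A_h/A_s = d_o²(1−k²)/d_s² = (1−k²)/(1−k⁴)^(2/3) = 0.7837.
Mass saving = 1 − 0.7837 = 21.6 %.

21.6 %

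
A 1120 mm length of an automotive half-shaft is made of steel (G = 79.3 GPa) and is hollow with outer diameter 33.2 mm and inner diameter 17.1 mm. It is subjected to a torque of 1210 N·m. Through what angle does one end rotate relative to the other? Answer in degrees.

8.83°

J = π(d_o⁴ − d_i⁴)/32 = π(0.0332⁴ − 0.0171⁴)/32 = 1.109×10^-7 m⁴.
θ = T·L/(G·J) = 1210 × 1.12 / (79.3×10⁹ × 1.109×10^-7) = 0.1541 rad.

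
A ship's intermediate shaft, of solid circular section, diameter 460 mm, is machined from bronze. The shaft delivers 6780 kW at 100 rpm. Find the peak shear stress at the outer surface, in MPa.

ω = 2π·100/60 = 10.47 rad/s, so T = P/ω = 6780×10³ / 10.47 = 647400 N·m.
J = πd⁴/32 = π(0.460)⁴/32 = 4.396×10^-3 m⁴.
τ_max = T·r/J = 647400 × 0.230 / 4.396×10^-3 = 3.388×10^7 Pa.

33.9 MPa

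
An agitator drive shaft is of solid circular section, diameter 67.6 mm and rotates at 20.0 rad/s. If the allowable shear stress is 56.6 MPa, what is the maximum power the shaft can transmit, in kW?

68.7 kW

J = πd⁴/32 = π(0.0676)⁴/32 = 2.050×10^-6 m⁴.
T_max = τ_allow·J/r = 5.66×10^7 × 2.050×10^-6 / 0.0338 = 3433 N·m.
ω = 20.0 rad/s, so P_max = T_max·ω = 6.866×10^4 W.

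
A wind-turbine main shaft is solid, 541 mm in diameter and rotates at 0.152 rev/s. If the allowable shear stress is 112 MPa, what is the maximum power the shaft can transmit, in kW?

3330 kW

J = πd⁴/32 = π(0.541)⁴/32 = 8.410×10^-3 m⁴.
T_max = τ_allow·J/r = 1.12×10^8 × 8.410×10^-3 / 0.271 = 3.482e6 N·m.
ω = 2π·0.152 = 0.9550 rad/s, so P_max = T_max·ω = 3.326×10^6 W.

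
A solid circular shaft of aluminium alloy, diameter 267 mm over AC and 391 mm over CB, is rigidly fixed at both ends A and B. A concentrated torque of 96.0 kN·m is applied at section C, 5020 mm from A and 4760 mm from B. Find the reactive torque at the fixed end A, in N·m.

Compatibility: T_A·a/J_AC = T_B·b/J_CB with T_A + T_B = T₀.
J_AC = 4.99×10^-4 m⁴, J_CB = 2.29×10^-3 m⁴, so T_A = T₀·(J_AC/a)/((J_AC/a)+(J_CB/b)) = 16410 N·m, T_B = 79590 N·m.

16400 N·m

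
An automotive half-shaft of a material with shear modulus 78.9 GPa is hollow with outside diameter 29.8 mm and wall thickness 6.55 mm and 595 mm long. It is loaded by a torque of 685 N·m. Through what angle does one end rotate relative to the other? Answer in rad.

0.0740 rad

J = π(d_o⁴ − d_i⁴)/32 = π(0.0298⁴ − 0.0167⁴)/32 = 6.979×10^-8 m⁴.
θ = T·L/(G·J) = 685.0 × 0.595 / (78.9×10⁹ × 6.979×10^-8) = 0.07402 rad.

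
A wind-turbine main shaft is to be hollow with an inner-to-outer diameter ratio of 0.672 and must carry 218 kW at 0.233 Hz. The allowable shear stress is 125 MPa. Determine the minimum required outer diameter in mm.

ω = 2π·0.233 = 1.464 rad/s, so T = P/ω = 218×10³ / 1.464 = 148900 N·m.
For a hollow shaft with d_i/d_o = 0.672: τ_max = 16T/(π d_o³ (1−k⁴)), so d_o = [16T/(π τ_allow (1−k⁴))]^(1/3) = [16·148900/(π·1.25×10^8·0.7961)]^(1/3) = 0.1968 m.

197 mm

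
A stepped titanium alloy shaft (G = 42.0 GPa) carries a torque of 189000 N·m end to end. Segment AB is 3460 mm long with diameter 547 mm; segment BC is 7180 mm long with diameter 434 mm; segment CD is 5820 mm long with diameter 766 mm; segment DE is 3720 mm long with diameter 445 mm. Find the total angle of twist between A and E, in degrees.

J_AB = π(0.547)⁴/32 = 8.79×10^-3 m⁴; J_BC = π(0.434)⁴/32 = 3.48×10^-3 m⁴; J_CD = π(0.766)⁴/32 = 0.0338 m⁴; J_DE = π(0.445)⁴/32 = 3.85×10^-3 m⁴.
θ = (T/G)·Σ L_i/J_i = (189000/42.0×10⁹)·(3.46/8.79×10^-3 + 7.18/3.48×10^-3 + 5.82/0.0338 + 3.72/3.85×10^-3) = 0.01617 rad.

0.927°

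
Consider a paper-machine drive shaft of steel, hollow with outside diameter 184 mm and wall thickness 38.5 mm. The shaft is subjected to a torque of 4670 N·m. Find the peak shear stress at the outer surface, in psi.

625 psi

J = π(d_o⁴ − d_i⁴)/32 = π(0.184⁴ − 0.107⁴)/32 = 9.966×10^-5 m⁴.
τ_max = T·r/J = 4670 × 0.0920 / 9.966×10^-5 = 4.311×10^6 Pa.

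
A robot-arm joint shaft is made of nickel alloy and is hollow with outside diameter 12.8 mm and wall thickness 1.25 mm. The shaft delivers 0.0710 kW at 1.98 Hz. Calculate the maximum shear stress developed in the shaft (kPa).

ω = 2π·1.98 = 12.44 rad/s, so T = P/ω = 0.0710×10³ / 12.44 = 5.707 N·m.
J = π(d_o⁴ − d_i⁴)/32 = π(0.0128⁴ − 0.0103⁴)/32 = 1.530×10^-9 m⁴.
τ_max = T·r/J = 5.707 × 0.00640 / 1.530×10^-9 = 2.387×10^7 Pa.

23900 kPa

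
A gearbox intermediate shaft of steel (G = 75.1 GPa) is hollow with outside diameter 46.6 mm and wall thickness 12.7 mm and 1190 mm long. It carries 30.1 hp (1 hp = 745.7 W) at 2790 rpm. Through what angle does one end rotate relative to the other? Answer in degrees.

ω = 2π·2790/60 = 292.2 rad/s, so T = P/ω = 30.1×745.7 / 292.2 = 76.82 N·m.
J = π(d_o⁴ − d_i⁴)/32 = π(0.0466⁴ − 0.0212⁴)/32 = 4.431×10^-7 m⁴.
θ = T·L/(G·J) = 76.82 × 1.19 / (75.1×10⁹ × 4.431×10^-7) = 2.747×10^-3 rad.

0.157°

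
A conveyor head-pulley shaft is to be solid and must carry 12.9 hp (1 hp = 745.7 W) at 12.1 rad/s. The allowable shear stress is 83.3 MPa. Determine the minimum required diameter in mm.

ω = 12.1 rad/s, so T = P/ω = 12.9×745.7 / 12.10 = 795.0 N·m.
For a solid shaft τ_max = 16T/(πd³), so d = (16T/(π τ_allow))^(1/3) = (16·795.0/(π·8.33×10^7))^(1/3) = 0.03649 m.

36.5 mm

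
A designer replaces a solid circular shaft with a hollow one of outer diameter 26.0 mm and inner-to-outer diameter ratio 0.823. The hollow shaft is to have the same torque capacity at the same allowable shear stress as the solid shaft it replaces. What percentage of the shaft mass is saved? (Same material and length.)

Equal τ_max and T ⇒ the solid shaft needs d_s³ = d_o³(1−k⁴), so d_s = 26.0·(1−0.823⁴)^(1/3) = 21.19 mm.
Area ratio A_h/A_s = d_o²(1−k²)/d_s² = (1−k²)/(1−k⁴)^(2/3) = 0.4859.
Mass saving = 1 − 0.4859 = 51.4 %.

51.4 %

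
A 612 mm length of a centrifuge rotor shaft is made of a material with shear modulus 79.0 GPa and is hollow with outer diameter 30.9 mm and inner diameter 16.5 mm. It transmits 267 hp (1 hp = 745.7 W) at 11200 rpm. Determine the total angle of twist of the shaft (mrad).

16.0 mrad

ω = 2π·11200/60 = 1173 rad/s, so T = P/ω = 267×745.7 / 1173 = 169.8 N·m.
J = π(d_o⁴ − d_i⁴)/32 = π(0.0309⁴ − 0.0165⁴)/32 = 8.223×10^-8 m⁴.
θ = T·L/(G·J) = 169.8 × 0.612 / (79.0×10⁹ × 8.223×10^-8) = 0.01599 rad.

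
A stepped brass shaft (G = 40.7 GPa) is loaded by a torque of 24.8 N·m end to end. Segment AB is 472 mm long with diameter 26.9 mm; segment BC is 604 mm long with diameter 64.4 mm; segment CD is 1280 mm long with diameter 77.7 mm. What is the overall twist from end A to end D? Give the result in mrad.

6.03 mrad

J_AB = π(0.0269)⁴/32 = 5.14×10^-8 m⁴; J_BC = π(0.0644)⁴/32 = 1.69×10^-6 m⁴; J_CD = π(0.0777)⁴/32 = 3.58×10^-6 m⁴.
θ = (T/G)·Σ L_i/J_i = (24.80/40.7×10⁹)·(0.472/5.14×10^-8 + 0.604/1.69×10^-6 + 1.28/3.58×10^-6) = 6.031×10^-3 rad.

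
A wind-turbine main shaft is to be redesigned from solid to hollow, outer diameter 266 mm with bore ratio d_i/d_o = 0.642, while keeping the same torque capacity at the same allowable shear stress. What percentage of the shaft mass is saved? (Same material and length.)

Equal τ_max and T ⇒ the solid shaft needs d_s³ = d_o³(1−k⁴), so d_s = 266·(1−0.642⁴)^(1/3) = 250.0 mm.
Area ratio A_h/A_s = d_o²(1−k²)/d_s² = (1−k²)/(1−k⁴)^(2/3) = 0.6655.
Mass saving = 1 − 0.6655 = 33.4 %.

33.4 %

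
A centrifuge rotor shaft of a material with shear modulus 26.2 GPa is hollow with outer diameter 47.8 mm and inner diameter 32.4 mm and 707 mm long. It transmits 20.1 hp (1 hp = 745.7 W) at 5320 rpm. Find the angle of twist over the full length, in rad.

ω = 2π·5320/60 = 557.1 rad/s, so T = P/ω = 20.1×745.7 / 557.1 = 26.90 N·m.
J = π(d_o⁴ − d_i⁴)/32 = π(0.0478⁴ − 0.0324⁴)/32 = 4.043×10^-7 m⁴.
θ = T·L/(G·J) = 26.90 × 0.707 / (26.2×10⁹ × 4.043×10^-7) = 1.796×10^-3 rad.

0.00180 rad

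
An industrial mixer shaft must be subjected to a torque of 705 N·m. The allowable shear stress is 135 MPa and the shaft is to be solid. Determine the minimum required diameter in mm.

29.8 mm

For a solid shaft τ_max = 16T/(πd³), so d = (16T/(π τ_allow))^(1/3) = (16·705.0/(π·1.35×10^8))^(1/3) = 0.02985 m.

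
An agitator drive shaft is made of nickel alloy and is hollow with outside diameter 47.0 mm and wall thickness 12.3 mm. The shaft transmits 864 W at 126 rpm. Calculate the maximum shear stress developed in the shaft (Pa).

ω = 2π·126/60 = 13.19 rad/s, so T = P/ω = 864 / 13.19 = 65.48 N·m.
J = π(d_o⁴ − d_i⁴)/32 = π(0.0470⁴ − 0.0224⁴)/32 = 4.543×10^-7 m⁴.
τ_max = T·r/J = 65.48 × 0.0235 / 4.543×10^-7 = 3.387×10^6 Pa.

3.39e6 Pa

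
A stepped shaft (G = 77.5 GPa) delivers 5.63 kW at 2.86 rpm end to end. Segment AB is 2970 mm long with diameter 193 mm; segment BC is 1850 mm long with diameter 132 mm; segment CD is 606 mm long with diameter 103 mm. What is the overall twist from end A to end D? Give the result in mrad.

33.6 mrad

ω = 2π·2.86/60 = 0.2995 rad/s, so T = P/ω = 5.63×10³ / 0.2995 = 18800 N·m.
J_AB = π(0.193)⁴/32 = 1.36×10^-4 m⁴; J_BC = π(0.132)⁴/32 = 2.98×10^-5 m⁴; J_CD = π(0.103)⁴/32 = 1.10×10^-5 m⁴.
θ = (T/G)·Σ L_i/J_i = (18800/77.5×10⁹)·(2.97/1.36×10^-4 + 1.85/2.98×10^-5 + 0.606/1.10×10^-5) = 0.03365 rad.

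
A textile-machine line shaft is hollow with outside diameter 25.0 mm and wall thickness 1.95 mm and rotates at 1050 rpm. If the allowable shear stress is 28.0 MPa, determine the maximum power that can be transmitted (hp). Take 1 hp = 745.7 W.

6.24 hp

J = π(d_o⁴ − d_i⁴)/32 = π(0.0250⁴ − 0.0211⁴)/32 = 1.889×10^-8 m⁴.
T_max = τ_allow·J/r = 2.80×10^7 × 1.889×10^-8 / 0.0125 = 42.31 N·m.
ω = 2π·1050/60 = 110.0 rad/s, so P_max = T_max·ω = 4653 W.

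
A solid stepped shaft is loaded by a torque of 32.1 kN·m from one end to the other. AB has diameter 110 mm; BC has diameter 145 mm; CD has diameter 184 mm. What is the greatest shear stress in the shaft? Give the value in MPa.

Under the same torque, τ_max = 16T/(πd³) is largest where d is smallest — segment AB (d = 110 mm).
τ_max = 16·32100/(π·(0.110)³) = 1.228×10^8 Pa.

123 MPa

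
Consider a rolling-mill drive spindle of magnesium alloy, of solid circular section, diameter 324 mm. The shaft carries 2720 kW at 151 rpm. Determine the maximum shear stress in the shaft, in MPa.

ω = 2π·151/60 = 15.81 rad/s, so T = P/ω = 2720×10³ / 15.81 = 172000 N·m.
J = πd⁴/32 = π(0.324)⁴/32 = 1.082×10^-3 m⁴.
τ_max = T·r/J = 172000 × 0.162 / 1.082×10^-3 = 2.576×10^7 Pa.

25.8 MPa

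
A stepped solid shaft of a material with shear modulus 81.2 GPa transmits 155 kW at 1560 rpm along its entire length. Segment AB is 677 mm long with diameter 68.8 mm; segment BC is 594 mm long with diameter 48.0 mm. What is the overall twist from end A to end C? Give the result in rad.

0.0169 rad

ω = 2π·1560/60 = 163.4 rad/s, so T = P/ω = 155×10³ / 163.4 = 948.8 N·m.
J_AB = π(0.0688)⁴/32 = 2.20×10^-6 m⁴; J_BC = π(0.0480)⁴/32 = 5.21×10^-7 m⁴.
θ = (T/G)·Σ L_i/J_i = (948.8/81.2×10⁹)·(0.677/2.20×10^-6 + 0.594/5.21×10^-7) = 0.01691 rad.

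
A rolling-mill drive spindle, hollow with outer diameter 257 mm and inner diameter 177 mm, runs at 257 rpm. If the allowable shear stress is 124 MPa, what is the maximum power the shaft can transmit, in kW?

J = π(d_o⁴ − d_i⁴)/32 = π(0.257⁴ − 0.177⁴)/32 = 3.319×10^-4 m⁴.
T_max = τ_allow·J/r = 1.24×10^8 × 3.319×10^-4 / 0.129 = 320300 N·m.
ω = 2π·257/60 = 26.91 rad/s, so P_max = T_max·ω = 8.620×10^6 W.

8620 kW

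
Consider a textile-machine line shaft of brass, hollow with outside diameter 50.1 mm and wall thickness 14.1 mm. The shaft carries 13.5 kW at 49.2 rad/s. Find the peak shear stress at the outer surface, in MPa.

ω = 49.2 rad/s, so T = P/ω = 13.5×10³ / 49.20 = 274.4 N·m.
J = π(d_o⁴ − d_i⁴)/32 = π(0.0501⁴ − 0.0219⁴)/32 = 5.959×10^-7 m⁴.
τ_max = T·r/J = 274.4 × 0.0250 / 5.959×10^-7 = 1.153×10^7 Pa.

11.5 MPa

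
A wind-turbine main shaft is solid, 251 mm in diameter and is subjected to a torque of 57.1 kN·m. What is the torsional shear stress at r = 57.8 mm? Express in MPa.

8.47 MPa

J = πd⁴/32 = π(0.251)⁴/32 = 3.897×10^-4 m⁴.
Shear stress varies linearly with radius: τ = T·r/J = 57100 × 0.0578 / 3.897×10^-4 = 8.470×10^6 Pa.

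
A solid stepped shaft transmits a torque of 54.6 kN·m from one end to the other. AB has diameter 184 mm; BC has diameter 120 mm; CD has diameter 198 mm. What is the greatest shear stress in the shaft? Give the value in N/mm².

Under the same torque, τ_max = 16T/(πd³) is largest where d is smallest — segment BC (d = 120 mm).
τ_max = 16·54600/(π·(0.120)³) = 1.609×10^8 Pa.

161 N/mm²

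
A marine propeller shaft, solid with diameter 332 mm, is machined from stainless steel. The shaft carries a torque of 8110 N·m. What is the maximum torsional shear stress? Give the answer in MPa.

1.13 MPa

J = πd⁴/32 = π(0.332)⁴/32 = 1.193×10^-3 m⁴.
τ_max = T·r/J = 8110 × 0.166 / 1.193×10^-3 = 1.129×10^6 Pa.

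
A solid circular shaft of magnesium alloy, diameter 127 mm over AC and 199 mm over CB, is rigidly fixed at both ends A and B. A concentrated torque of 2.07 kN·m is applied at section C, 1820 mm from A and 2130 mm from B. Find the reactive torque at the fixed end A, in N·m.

Compatibility: T_A·a/J_AC = T_B·b/J_CB with T_A + T_B = T₀.
J_AC = 2.55×10^-5 m⁴, J_CB = 1.54×10^-4 m⁴, so T_A = T₀·(J_AC/a)/((J_AC/a)+(J_CB/b)) = 336.5 N·m, T_B = 1733 N·m.

337 N·m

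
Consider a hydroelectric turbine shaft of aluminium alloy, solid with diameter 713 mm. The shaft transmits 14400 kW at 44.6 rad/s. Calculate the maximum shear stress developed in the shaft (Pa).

ω = 44.6 rad/s, so T = P/ω = 14400×10³ / 44.60 = 322900 N·m.
J = πd⁴/32 = π(0.713)⁴/32 = 0.02537 m⁴.
τ_max = T·r/J = 322900 × 0.356 / 0.02537 = 4.537×10^6 Pa.

4.54e6 Pa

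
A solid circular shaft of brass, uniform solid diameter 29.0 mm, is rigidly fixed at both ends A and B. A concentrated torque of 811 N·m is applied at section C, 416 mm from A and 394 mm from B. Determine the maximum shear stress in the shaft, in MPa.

87.0 MPa

With uniform GJ and both ends fixed, compatibility θ_AC = θ_CB gives T_A·a = T_B·b, together with T_A + T_B = T₀.
T_A = T₀·b/(a+b) = 811.0·394/810.0 = 394.5 N·m; T_B = 416.5 N·m.
τ in each portion: τ_AC = 8.24×10^7 Pa, τ_CB = 8.70×10^7 Pa; maximum is in CB.
τ_max = T_CB·r/J = 416.5·0.0145/6.94×10^-8 = 8.698×10^7 Pa.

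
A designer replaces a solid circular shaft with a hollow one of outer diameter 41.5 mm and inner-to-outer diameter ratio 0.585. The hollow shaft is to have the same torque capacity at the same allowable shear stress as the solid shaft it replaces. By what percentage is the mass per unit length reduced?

28.5 %

Equal τ_max and T ⇒ the solid shaft needs d_s³ = d_o³(1−k⁴), so d_s = 41.5·(1−0.585⁴)^(1/3) = 39.81 mm.
Area ratio A_h/A_s = d_o²(1−k²)/d_s² = (1−k²)/(1−k⁴)^(2/3) = 0.7147.
Mass saving = 1 − 0.7147 = 28.5 %.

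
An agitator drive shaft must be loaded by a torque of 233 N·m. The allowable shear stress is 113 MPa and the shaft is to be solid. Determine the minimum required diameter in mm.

21.9 mm

For a solid shaft τ_max = 16T/(πd³), so d = (16T/(π τ_allow))^(1/3) = (16·233.0/(π·1.13×10^8))^(1/3) = 0.02190 m.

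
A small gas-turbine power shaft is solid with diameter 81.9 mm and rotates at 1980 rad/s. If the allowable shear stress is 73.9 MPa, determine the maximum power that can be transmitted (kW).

15800 kW

J = πd⁴/32 = π(0.0819)⁴/32 = 4.417×10^-6 m⁴.
T_max = τ_allow·J/r = 7.39×10^7 × 4.417×10^-6 / 0.0410 = 7971 N·m.
ω = 1980 rad/s, so P_max = T_max·ω = 1.578×10^7 W.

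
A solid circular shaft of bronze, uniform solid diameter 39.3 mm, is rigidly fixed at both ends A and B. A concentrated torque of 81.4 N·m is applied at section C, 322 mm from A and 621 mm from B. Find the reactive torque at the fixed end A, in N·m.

With uniform GJ and both ends fixed, compatibility θ_AC = θ_CB gives T_A·a = T_B·b, together with T_A + T_B = T₀.
T_A = T₀·b/(a+b) = 81.40·621/943.0 = 53.60 N·m; T_B = 27.80 N·m.

53.6 N·m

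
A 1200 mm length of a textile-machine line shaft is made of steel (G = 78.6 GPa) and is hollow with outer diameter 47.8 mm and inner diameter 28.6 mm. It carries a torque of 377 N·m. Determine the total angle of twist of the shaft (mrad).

12.9 mrad

J = π(d_o⁴ − d_i⁴)/32 = π(0.0478⁴ − 0.0286⁴)/32 = 4.468×10^-7 m⁴.
θ = T·L/(G·J) = 377.0 × 1.20 / (78.6×10⁹ × 4.468×10^-7) = 0.01288 rad.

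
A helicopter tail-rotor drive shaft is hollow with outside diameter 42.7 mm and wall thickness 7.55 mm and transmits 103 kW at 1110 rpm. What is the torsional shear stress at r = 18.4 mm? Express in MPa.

ω = 2π·1110/60 = 116.2 rad/s, so T = P/ω = 103×10³ / 116.2 = 886.1 N·m.
J = π(d_o⁴ − d_i⁴)/32 = π(0.0427⁴ − 0.0276⁴)/32 = 2.694×10^-7 m⁴.
Shear stress varies linearly with radius: τ = T·r/J = 886.1 × 0.0184 / 2.694×10^-7 = 6.052×10^7 Pa.

60.5 MPa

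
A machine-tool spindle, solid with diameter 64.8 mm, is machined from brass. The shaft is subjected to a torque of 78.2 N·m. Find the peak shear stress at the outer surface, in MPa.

1.46 MPa

J = πd⁴/32 = π(0.0648)⁴/32 = 1.731×10^-6 m⁴.
τ_max = T·r/J = 78.20 × 0.0324 / 1.731×10^-6 = 1.464×10^6 Pa.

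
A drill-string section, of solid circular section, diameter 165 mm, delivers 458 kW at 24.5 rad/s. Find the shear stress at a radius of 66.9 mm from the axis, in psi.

ω = 24.5 rad/s, so T = P/ω = 458×10³ / 24.50 = 18690 N·m.
J = πd⁴/32 = π(0.165)⁴/32 = 7.277×10^-5 m⁴.
Shear stress varies linearly with radius: τ = T·r/J = 18690 × 0.0669 / 7.277×10^-5 = 1.719×10^7 Pa.

2490 psi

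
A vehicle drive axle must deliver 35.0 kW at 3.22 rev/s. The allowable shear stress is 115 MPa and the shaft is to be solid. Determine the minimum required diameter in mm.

42.5 mm

ω = 2π·3.22 = 20.23 rad/s, so T = P/ω = 35.0×10³ / 20.23 = 1730 N·m.
For a solid shaft τ_max = 16T/(πd³), so d = (16T/(π τ_allow))^(1/3) = (16·1730/(π·1.15×10^8))^(1/3) = 0.04247 m.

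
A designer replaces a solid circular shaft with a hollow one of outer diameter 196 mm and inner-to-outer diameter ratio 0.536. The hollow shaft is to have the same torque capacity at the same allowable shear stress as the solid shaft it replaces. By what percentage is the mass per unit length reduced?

24.5 %

Equal τ_max and T ⇒ the solid shaft needs d_s³ = d_o³(1−k⁴), so d_s = 196·(1−0.536⁴)^(1/3) = 190.5 mm.
Area ratio A_h/A_s = d_o²(1−k²)/d_s² = (1−k²)/(1−k⁴)^(2/3) = 0.7548.
Mass saving = 1 − 0.7548 = 24.5 %.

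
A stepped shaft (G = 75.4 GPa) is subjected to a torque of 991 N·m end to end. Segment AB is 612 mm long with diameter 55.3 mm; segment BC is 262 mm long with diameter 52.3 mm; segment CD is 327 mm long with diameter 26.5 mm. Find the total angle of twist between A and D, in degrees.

5.86°

J_AB = π(0.0553)⁴/32 = 9.18×10^-7 m⁴; J_BC = π(0.0523)⁴/32 = 7.35×10^-7 m⁴; J_CD = π(0.0265)⁴/32 = 4.84×10^-8 m⁴.
θ = (T/G)·Σ L_i/J_i = (991.0/75.4×10⁹)·(0.612/9.18×10^-7 + 0.262/7.35×10^-7 + 0.327/4.84×10^-8) = 0.1022 rad.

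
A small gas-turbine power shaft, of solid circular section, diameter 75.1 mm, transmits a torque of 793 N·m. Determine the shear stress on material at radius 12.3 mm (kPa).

J = πd⁴/32 = π(0.0751)⁴/32 = 3.123×10^-6 m⁴.
Shear stress varies linearly with radius: τ = T·r/J = 793.0 × 0.0123 / 3.123×10^-6 = 3.123×10^6 Pa.

3120 kPa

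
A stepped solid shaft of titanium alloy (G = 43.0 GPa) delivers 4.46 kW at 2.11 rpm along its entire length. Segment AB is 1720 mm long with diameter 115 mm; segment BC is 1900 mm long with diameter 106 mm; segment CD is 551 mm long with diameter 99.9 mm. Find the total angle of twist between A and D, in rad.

0.145 rad

ω = 2π·2.11/60 = 0.2210 rad/s, so T = P/ω = 4.46×10³ / 0.2210 = 20180 N·m.
J_AB = π(0.115)⁴/32 = 1.72×10^-5 m⁴; J_BC = π(0.106)⁴/32 = 1.24×10^-5 m⁴; J_CD = π(0.0999)⁴/32 = 9.78×10^-6 m⁴.
θ = (T/G)·Σ L_i/J_i = (20180/43.0×10⁹)·(1.72/1.72×10^-5 + 1.90/1.24×10^-5 + 0.551/9.78×10^-6) = 0.1454 rad.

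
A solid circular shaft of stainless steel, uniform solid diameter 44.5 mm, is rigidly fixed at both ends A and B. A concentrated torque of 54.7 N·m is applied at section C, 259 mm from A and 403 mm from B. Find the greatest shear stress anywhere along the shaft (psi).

279 psi

With uniform GJ and both ends fixed, compatibility θ_AC = θ_CB gives T_A·a = T_B·b, together with T_A + T_B = T₀.
T_A = T₀·b/(a+b) = 54.70·403/662.0 = 33.30 N·m; T_B = 21.40 N·m.
τ in each portion: τ_AC = 1.92×10^6 Pa, τ_CB = 1.24×10^6 Pa; maximum is in AC.
τ_max = T_AC·r/J = 33.30·0.0222/3.85×10^-7 = 1.925×10^6 Pa.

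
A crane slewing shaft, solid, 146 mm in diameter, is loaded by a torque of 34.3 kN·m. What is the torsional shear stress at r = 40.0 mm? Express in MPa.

J = πd⁴/32 = π(0.146)⁴/32 = 4.461×10^-5 m⁴.
Shear stress varies linearly with radius: τ = T·r/J = 34300 × 0.0400 / 4.461×10^-5 = 3.076×10^7 Pa.

30.8 MPa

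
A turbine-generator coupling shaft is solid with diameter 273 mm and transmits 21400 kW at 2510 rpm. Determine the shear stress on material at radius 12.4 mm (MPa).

1.85 MPa

ω = 2π·2510/60 = 262.8 rad/s, so T = P/ω = 21400×10³ / 262.8 = 81420 N·m.
J = πd⁴/32 = π(0.273)⁴/32 = 5.453×10^-4 m⁴.
Shear stress varies linearly with radius: τ = T·r/J = 81420 × 0.0124 / 5.453×10^-4 = 1.851×10^6 Pa.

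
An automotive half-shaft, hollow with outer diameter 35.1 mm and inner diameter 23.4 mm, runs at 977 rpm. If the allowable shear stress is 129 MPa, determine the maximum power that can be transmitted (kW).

J = π(d_o⁴ − d_i⁴)/32 = π(0.0351⁴ − 0.0234⁴)/32 = 1.196×10^-7 m⁴.
T_max = τ_allow·J/r = 1.29×10^8 × 1.196×10^-7 / 0.0175 = 879.0 N·m.
ω = 2π·977/60 = 102.3 rad/s, so P_max = T_max·ω = 8.993×10^4 W.

89.9 kW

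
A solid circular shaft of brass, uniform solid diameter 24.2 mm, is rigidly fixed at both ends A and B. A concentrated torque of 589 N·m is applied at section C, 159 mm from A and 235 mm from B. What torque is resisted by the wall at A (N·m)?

With uniform GJ and both ends fixed, compatibility θ_AC = θ_CB gives T_A·a = T_B·b, together with T_A + T_B = T₀.
T_A = T₀·b/(a+b) = 589.0·235/394.0 = 351.3 N·m; T_B = 237.7 N·m.

351 N·m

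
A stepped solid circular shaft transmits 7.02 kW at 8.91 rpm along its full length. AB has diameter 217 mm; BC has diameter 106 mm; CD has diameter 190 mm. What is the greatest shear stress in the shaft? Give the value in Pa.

ω = 2π·8.91/60 = 0.9331 rad/s, so T = P/ω = 7.02×10³ / 0.9331 = 7524 N·m.
Under the same torque, τ_max = 16T/(πd³) is largest where d is smallest — segment BC (d = 106 mm).
τ_max = 16·7524/(π·(0.106)³) = 3.217×10^7 Pa.

3.22e7 Pa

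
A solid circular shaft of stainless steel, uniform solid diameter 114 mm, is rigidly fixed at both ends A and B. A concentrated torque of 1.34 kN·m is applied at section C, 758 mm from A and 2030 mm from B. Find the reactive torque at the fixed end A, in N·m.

976 N·m

With uniform GJ and both ends fixed, compatibility θ_AC = θ_CB gives T_A·a = T_B·b, together with T_A + T_B = T₀.
T_A = T₀·b/(a+b) = 1340·2030/2788 = 975.7 N·m; T_B = 364.3 N·m.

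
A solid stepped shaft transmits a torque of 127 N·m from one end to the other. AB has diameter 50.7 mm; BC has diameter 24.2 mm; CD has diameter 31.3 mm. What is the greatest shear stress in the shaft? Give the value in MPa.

Under the same torque, τ_max = 16T/(πd³) is largest where d is smallest — segment BC (d = 24.2 mm).
τ_max = 16·127.0/(π·(0.0242)³) = 4.564×10^7 Pa.

45.6 MPa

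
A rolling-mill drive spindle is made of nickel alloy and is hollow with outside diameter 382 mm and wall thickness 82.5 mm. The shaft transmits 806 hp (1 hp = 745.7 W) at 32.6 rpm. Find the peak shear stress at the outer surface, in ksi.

ω = 2π·32.6/60 = 3.414 rad/s, so T = P/ω = 806×745.7 / 3.414 = 176100 N·m.
J = π(d_o⁴ − d_i⁴)/32 = π(0.382⁴ − 0.217⁴)/32 = 1.873×10^-3 m⁴.
τ_max = T·r/J = 176100 × 0.191 / 1.873×10^-3 = 1.796×10^7 Pa.

2.60 ksi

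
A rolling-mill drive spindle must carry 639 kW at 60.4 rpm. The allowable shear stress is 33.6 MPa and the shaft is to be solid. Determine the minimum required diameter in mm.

ω = 2π·60.4/60 = 6.325 rad/s, so T = P/ω = 639×10³ / 6.325 = 101000 N·m.
For a solid shaft τ_max = 16T/(πd³), so d = (16T/(π τ_allow))^(1/3) = (16·101000/(π·3.36×10^7))^(1/3) = 0.2483 m.

248 mm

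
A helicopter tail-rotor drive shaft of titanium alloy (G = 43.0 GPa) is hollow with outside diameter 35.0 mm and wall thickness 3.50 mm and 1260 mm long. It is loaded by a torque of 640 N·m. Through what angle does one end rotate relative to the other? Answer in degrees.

J = π(d_o⁴ − d_i⁴)/32 = π(0.0350⁴ − 0.0280⁴)/32 = 8.698×10^-8 m⁴.
θ = T·L/(G·J) = 640.0 × 1.26 / (43.0×10⁹ × 8.698×10^-8) = 0.2156 rad.

12.4°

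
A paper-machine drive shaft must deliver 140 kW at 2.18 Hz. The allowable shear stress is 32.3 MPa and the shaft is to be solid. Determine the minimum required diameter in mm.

117 mm

ω = 2π·2.18 = 13.70 rad/s, so T = P/ω = 140×10³ / 13.70 = 10220 N·m.
For a solid shaft τ_max = 16T/(πd³), so d = (16T/(π τ_allow))^(1/3) = (16·10220/(π·3.23×10^7))^(1/3) = 0.1172 m.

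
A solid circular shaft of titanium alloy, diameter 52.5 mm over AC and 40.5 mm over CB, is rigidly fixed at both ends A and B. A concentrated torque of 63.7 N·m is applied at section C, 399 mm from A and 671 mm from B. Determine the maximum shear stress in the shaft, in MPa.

Compatibility: T_A·a/J_AC = T_B·b/J_CB with T_A + T_B = T₀.
J_AC = 7.46×10^-7 m⁴, J_CB = 2.64×10^-7 m⁴, so T_A = T₀·(J_AC/a)/((J_AC/a)+(J_CB/b)) = 52.62 N·m, T_B = 11.08 N·m.
τ in each portion: τ_AC = 1.85×10^6 Pa, τ_CB = 8.50×10^5 Pa; maximum is in AC.
τ_max = T_AC·r/J = 52.62·0.0262/7.46×10^-7 = 1.852×10^6 Pa.

1.85 MPa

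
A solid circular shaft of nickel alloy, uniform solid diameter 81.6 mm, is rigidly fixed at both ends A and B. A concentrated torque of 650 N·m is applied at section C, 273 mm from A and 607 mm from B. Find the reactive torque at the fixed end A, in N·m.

With uniform GJ and both ends fixed, compatibility θ_AC = θ_CB gives T_A·a = T_B·b, together with T_A + T_B = T₀.
T_A = T₀·b/(a+b) = 650.0·607/880.0 = 448.4 N·m; T_B = 201.6 N·m.

448 N·m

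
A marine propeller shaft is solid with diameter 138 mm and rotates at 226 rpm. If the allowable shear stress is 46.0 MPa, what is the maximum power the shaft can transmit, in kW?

J = πd⁴/32 = π(0.138)⁴/32 = 3.561×10^-5 m⁴.
T_max = τ_allow·J/r = 4.60×10^7 × 3.561×10^-5 / 0.0690 = 23740 N·m.
ω = 2π·226/60 = 23.67 rad/s, so P_max = T_max·ω = 5.618×10^5 W.

562 kW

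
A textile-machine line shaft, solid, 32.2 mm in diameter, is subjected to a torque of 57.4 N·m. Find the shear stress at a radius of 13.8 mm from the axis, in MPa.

7.51 MPa

J = πd⁴/32 = π(0.0322)⁴/32 = 1.055×10^-7 m⁴.
Shear stress varies linearly with radius: τ = T·r/J = 57.40 × 0.0138 / 1.055×10^-7 = 7.505×10^6 Pa.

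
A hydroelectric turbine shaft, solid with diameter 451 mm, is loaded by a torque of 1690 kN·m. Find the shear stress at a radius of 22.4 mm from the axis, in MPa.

J = πd⁴/32 = π(0.451)⁴/32 = 4.062×10^-3 m⁴.
Shear stress varies linearly with radius: τ = T·r/J = 1.690e6 × 0.0224 / 4.062×10^-3 = 9.320×10^6 Pa.

9.32 MPa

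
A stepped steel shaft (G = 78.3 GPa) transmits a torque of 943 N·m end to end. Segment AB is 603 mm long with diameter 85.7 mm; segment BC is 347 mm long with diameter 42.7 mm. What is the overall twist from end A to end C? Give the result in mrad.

14.2 mrad

J_AB = π(0.0857)⁴/32 = 5.30×10^-6 m⁴; J_BC = π(0.0427)⁴/32 = 3.26×10^-7 m⁴.
θ = (T/G)·Σ L_i/J_i = (943.0/78.3×10⁹)·(0.603/5.30×10^-6 + 0.347/3.26×10^-7) = 0.01418 rad.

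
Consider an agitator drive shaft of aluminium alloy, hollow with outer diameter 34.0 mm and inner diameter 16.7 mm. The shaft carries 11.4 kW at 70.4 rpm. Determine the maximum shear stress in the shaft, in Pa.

2.13e8 Pa

ω = 2π·70.4/60 = 7.372 rad/s, so T = P/ω = 11.4×10³ / 7.372 = 1546 N·m.
J = π(d_o⁴ − d_i⁴)/32 = π(0.0340⁴ − 0.0167⁴)/32 = 1.236×10^-7 m⁴.
τ_max = T·r/J = 1546 × 0.0170 / 1.236×10^-7 = 2.128×10^8 Pa.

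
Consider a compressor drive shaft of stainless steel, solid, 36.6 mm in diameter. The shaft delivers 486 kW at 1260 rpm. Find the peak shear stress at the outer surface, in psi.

55500 psi

ω = 2π·1260/60 = 131.9 rad/s, so T = P/ω = 486×10³ / 131.9 = 3683 N·m.
J = πd⁴/32 = π(0.0366)⁴/32 = 1.762×10^-7 m⁴.
τ_max = T·r/J = 3683 × 0.0183 / 1.762×10^-7 = 3.826×10^8 Pa.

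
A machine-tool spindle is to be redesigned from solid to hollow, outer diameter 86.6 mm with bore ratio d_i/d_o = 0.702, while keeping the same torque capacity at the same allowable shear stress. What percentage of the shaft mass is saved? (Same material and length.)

38.9 %

Equal τ_max and T ⇒ the solid shaft needs d_s³ = d_o³(1−k⁴), so d_s = 86.6·(1−0.702⁴)^(1/3) = 78.93 mm.
Area ratio A_h/A_s = d_o²(1−k²)/d_s² = (1−k²)/(1−k⁴)^(2/3) = 0.6106.
Mass saving = 1 − 0.6106 = 38.9 %.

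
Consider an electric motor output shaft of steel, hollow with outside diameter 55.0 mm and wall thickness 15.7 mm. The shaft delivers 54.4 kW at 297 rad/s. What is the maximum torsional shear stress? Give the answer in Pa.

ω = 297 rad/s, so T = P/ω = 54.4×10³ / 297.0 = 183.2 N·m.
J = π(d_o⁴ − d_i⁴)/32 = π(0.0550⁴ − 0.0236⁴)/32 = 8.679×10^-7 m⁴.
τ_max = T·r/J = 183.2 × 0.0275 / 8.679×10^-7 = 5.804×10^6 Pa.

5.80e6 Pa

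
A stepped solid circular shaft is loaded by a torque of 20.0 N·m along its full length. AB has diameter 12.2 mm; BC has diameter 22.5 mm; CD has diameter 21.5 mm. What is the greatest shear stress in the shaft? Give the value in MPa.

Under the same torque, τ_max = 16T/(πd³) is largest where d is smallest — segment AB (d = 12.2 mm).
τ_max = 16·20.00/(π·(0.0122)³) = 5.609×10^7 Pa.

56.1 MPa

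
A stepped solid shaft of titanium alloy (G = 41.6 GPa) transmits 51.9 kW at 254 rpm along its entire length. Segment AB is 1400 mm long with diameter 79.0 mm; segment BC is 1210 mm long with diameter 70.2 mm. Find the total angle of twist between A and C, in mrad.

ω = 2π·254/60 = 26.60 rad/s, so T = P/ω = 51.9×10³ / 26.60 = 1951 N·m.
J_AB = π(0.0790)⁴/32 = 3.82×10^-6 m⁴; J_BC = π(0.0702)⁴/32 = 2.38×10^-6 m⁴.
θ = (T/G)·Σ L_i/J_i = (1951/41.6×10⁹)·(1.40/3.82×10^-6 + 1.21/2.38×10^-6) = 0.04098 rad.

41.0 mrad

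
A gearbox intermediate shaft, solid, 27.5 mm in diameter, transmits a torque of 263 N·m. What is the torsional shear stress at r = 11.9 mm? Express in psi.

J = πd⁴/32 = π(0.0275)⁴/32 = 5.615×10^-8 m⁴.
Shear stress varies linearly with radius: τ = T·r/J = 263.0 × 0.0119 / 5.615×10^-8 = 5.574×10^7 Pa.

8080 psi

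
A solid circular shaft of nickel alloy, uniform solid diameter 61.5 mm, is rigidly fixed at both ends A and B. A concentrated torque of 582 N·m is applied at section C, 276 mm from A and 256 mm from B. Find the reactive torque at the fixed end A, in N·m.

With uniform GJ and both ends fixed, compatibility θ_AC = θ_CB gives T_A·a = T_B·b, together with T_A + T_B = T₀.
T_A = T₀·b/(a+b) = 582.0·256/532.0 = 280.1 N·m; T_B = 301.9 N·m.

280 N·m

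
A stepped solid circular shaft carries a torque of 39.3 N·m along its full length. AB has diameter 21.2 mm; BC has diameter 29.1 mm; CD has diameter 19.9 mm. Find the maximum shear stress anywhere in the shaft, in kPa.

25400 kPa

Under the same torque, τ_max = 16T/(πd³) is largest where d is smallest — segment CD (d = 19.9 mm).
τ_max = 16·39.30/(π·(0.0199)³) = 2.540×10^7 Pa.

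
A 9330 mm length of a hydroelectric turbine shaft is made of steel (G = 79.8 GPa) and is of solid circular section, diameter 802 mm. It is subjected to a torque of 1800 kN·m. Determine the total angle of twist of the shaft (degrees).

0.297°

J = πd⁴/32 = π(0.802)⁴/32 = 0.04062 m⁴.
θ = T·L/(G·J) = 1.800e6 × 9.33 / (79.8×10⁹ × 0.04062) = 5.181×10^-3 rad.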